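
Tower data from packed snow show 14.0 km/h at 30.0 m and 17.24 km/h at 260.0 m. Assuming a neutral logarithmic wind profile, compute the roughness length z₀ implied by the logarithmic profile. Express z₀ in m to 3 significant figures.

z₀ ≈ 0.00266 m

Log law: V(z) ∝ ln(z/z₀). With r = V₁/V₂ = 14.0/17.24 = 0.81206,
r · ln(z₂/z₀) = ln(z₁/z₀) ⇒ ln z₀ = (ln z₁ − r·ln z₂)/(1 − r)
ln z₀ = (3.40120 − 0.81206×5.56068) / 0.18794 = -5.9299
z₀ = exp(-5.9299) = 0.002659 m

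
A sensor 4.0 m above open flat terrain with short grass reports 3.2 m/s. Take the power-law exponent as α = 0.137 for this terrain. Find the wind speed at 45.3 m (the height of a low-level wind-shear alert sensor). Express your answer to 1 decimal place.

4.5 m/s

Power-law profile: V₂ = V₁ · (z₂/z₁)^α
V₂ = 3.2 × (45.3/4.0)^0.137 = 3.2 × (11.3250)^0.137
    = 3.2 × 1.3945 = 4.4622 m/s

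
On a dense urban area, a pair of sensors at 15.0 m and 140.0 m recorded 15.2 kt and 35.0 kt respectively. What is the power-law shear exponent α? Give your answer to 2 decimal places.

Power law: V₂/V₁ = (z₂/z₁)^α ⇒ α = ln(V₂/V₁) / ln(z₂/z₁)
α = ln(35.0/15.2) / ln(140.0/15.0) = ln(2.3026) / ln(9.3333)
  = 0.83405 / 2.23359 = 0.37341

α ≈ 0.37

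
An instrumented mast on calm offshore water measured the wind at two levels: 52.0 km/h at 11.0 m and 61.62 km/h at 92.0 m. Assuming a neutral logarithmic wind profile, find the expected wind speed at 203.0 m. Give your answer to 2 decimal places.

Log law: V ∝ ln(z/z₀). From the pair, with r = V₁/V₂ = 0.84388,
ln z₀ = (ln z₁ − r·ln z₂)/(1 − r) = (2.3979 − 0.84388×4.5218)/0.15612 = -9.0826 → z₀ = 0.0001136 m
V₃ = V₁ · ln(z₃/z₀)/ln(z₁/z₀) = 52.0 × 14.3958/11.4805 = 65.2047 km/h

65.20 km/h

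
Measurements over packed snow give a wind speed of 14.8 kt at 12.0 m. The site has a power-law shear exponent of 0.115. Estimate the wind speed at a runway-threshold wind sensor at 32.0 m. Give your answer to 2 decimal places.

Power-law profile: V₂ = V₁ · (z₂/z₁)^α
V₂ = 14.8 × (32.0/12.0)^0.115 = 14.8 × (2.6667)^0.115
    = 14.8 × 1.1194 = 16.5672 kt

16.57 kt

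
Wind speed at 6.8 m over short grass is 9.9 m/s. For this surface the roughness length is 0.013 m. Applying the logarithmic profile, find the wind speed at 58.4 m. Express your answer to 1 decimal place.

Log law: V(z) ∝ ln(z/z₀), so V₂/V₁ = ln(z₂/z₀) / ln(z₁/z₀).
ln(58.4/0.013) = 8.4101, ln(6.8/0.013) = 6.2597
V₂ = 9.9 × 8.4101/6.2597 = 9.9 × 1.3435 = 13.3009 m/s

13.3 m/s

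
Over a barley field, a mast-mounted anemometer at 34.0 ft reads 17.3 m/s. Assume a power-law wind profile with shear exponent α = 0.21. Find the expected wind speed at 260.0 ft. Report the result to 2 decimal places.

Power-law profile: V₂ = V₁ · (z₂/z₁)^α
V₂ = 17.3 × (260.0/34.0)^0.21 = 17.3 × (7.6471)^0.21
    = 17.3 × 1.5330 = 26.5204 m/s

26.52 m/s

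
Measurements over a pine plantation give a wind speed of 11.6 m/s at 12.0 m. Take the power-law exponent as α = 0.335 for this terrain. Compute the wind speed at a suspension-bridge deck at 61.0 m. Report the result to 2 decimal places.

20.00 m/s

Power-law profile: V₂ = V₁ · (z₂/z₁)^α
V₂ = 11.6 × (61.0/12.0)^0.335 = 11.6 × (5.0833)^0.335
    = 11.6 × 1.7241 = 19.9994 m/s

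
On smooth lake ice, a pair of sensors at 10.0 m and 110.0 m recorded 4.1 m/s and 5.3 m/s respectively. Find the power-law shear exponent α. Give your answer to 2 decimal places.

Power law: V₂/V₁ = (z₂/z₁)^α ⇒ α = ln(V₂/V₁) / ln(z₂/z₁)
α = ln(5.3/4.1) / ln(110.0/10.0) = ln(1.2927) / ln(11.0000)
  = 0.25672 / 2.39790 = 0.10706

α ≈ 0.11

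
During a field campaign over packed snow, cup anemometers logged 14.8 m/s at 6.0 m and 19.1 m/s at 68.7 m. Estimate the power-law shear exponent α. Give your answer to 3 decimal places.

Power law: V₂/V₁ = (z₂/z₁)^α ⇒ α = ln(V₂/V₁) / ln(z₂/z₁)
α = ln(19.1/14.8) / ln(68.7/6.0) = ln(1.2905) / ln(11.4500)
  = 0.25506 / 2.43799 = 0.10462

α ≈ 0.105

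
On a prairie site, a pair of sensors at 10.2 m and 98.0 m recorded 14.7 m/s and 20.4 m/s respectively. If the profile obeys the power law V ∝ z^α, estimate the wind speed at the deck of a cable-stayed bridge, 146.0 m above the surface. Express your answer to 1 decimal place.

First find α: α = ln(V₂/V₁)/ln(z₂/z₁) = ln(20.4/14.7)/ln(98.0/10.2) = 0.32769/2.26258 = 0.1448
Extrapolate from 98.0 m to 146.0 m: V₃ = 20.4 × (146.0/98.0)^0.1448 = 20.4 × 1.0594 = 21.6124 m/s

21.6 m/s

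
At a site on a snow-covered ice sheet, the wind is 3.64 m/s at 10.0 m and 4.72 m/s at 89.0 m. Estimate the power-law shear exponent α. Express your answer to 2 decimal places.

α ≈ 0.12

Power law: V₂/V₁ = (z₂/z₁)^α ⇒ α = ln(V₂/V₁) / ln(z₂/z₁)
α = ln(4.72/3.64) / ln(89.0/10.0) = ln(1.2967) / ln(8.9000)
  = 0.25983 / 2.18605 = 0.11886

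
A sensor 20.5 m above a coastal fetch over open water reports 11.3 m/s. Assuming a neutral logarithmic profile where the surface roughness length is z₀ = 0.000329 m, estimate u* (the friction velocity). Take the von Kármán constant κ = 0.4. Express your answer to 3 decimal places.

Log law: V(z) = (u*/κ) · ln(z/z₀) ⇒ u* = κ · V / ln(z/z₀)
u* = 0.4 × 11.3 / ln(20.5/0.000329) = 0.4 × 11.3 / 11.0399
   = 4.5200 / 11.0399 = 0.4094 m/s

u* ≈ 0.409 m/s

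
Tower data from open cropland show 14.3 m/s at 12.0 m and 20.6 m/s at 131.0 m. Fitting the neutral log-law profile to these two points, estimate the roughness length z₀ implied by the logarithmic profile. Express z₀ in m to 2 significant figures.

Log law: V(z) ∝ ln(z/z₀). With r = V₁/V₂ = 14.3/20.6 = 0.69417,
r · ln(z₂/z₀) = ln(z₁/z₀) ⇒ ln z₀ = (ln z₁ − r·ln z₂)/(1 − r)
ln z₀ = (2.48491 − 0.69417×4.87520) / 0.30583 = -2.9407
z₀ = exp(-2.9407) = 0.05283 m

z₀ ≈ 0.053 m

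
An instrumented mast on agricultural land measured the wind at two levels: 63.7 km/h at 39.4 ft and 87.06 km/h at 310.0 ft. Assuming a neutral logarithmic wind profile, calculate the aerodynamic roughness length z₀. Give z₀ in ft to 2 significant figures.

Log law: V(z) ∝ ln(z/z₀). With r = V₁/V₂ = 63.7/87.06 = 0.73168,
r · ln(z₂/z₀) = ln(z₁/z₀) ⇒ ln z₀ = (ln z₁ − r·ln z₂)/(1 − r)
ln z₀ = (3.67377 − 0.73168×5.73657) / 0.26832 = -1.9513
z₀ = exp(-1.9513) = 0.1421 ft

z₀ ≈ 0.14 ft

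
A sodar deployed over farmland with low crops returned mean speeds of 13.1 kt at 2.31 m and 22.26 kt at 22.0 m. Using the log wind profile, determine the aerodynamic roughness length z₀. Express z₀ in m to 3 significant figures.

Log law: V(z) ∝ ln(z/z₀). With r = V₁/V₂ = 13.1/22.26 = 0.58850,
r · ln(z₂/z₀) = ln(z₁/z₀) ⇒ ln z₀ = (ln z₁ − r·ln z₂)/(1 − r)
ln z₀ = (0.83725 − 0.58850×3.09104) / 0.41150 = -2.3860
z₀ = exp(-2.3860) = 0.09200 m

z₀ ≈ 0.0920 m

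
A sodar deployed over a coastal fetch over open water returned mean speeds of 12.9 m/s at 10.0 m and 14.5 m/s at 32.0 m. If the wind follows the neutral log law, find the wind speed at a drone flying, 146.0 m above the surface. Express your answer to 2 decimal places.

16.59 m/s

Log law: V ∝ ln(z/z₀). From the pair, with r = V₁/V₂ = 0.88966,
ln z₀ = (ln z₁ − r·ln z₂)/(1 − r) = (2.3026 − 0.88966×3.4657)/0.11034 = -7.0753 → z₀ = 0.0008457 m
V₃ = V₁ · ln(z₃/z₀)/ln(z₁/z₀) = 12.9 × 12.0589/9.3779 = 16.5879 m/s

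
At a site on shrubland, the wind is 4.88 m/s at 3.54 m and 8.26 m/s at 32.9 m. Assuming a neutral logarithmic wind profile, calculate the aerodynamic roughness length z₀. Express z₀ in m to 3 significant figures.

z₀ ≈ 0.142 m

Log law: V(z) ∝ ln(z/z₀). With r = V₁/V₂ = 4.88/8.26 = 0.59080,
r · ln(z₂/z₀) = ln(z₁/z₀) ⇒ ln z₀ = (ln z₁ − r·ln z₂)/(1 − r)
ln z₀ = (1.26413 − 0.59080×3.49347) / 0.40920 = -1.9546
z₀ = exp(-1.9546) = 0.1416 m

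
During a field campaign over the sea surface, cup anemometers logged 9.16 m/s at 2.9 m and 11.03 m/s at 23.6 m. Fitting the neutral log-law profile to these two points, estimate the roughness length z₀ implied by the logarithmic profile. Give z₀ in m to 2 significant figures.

z₀ ≈ 0.00010 m

Log law: V(z) ∝ ln(z/z₀). With r = V₁/V₂ = 9.16/11.03 = 0.83046,
r · ln(z₂/z₀) = ln(z₁/z₀) ⇒ ln z₀ = (ln z₁ − r·ln z₂)/(1 − r)
ln z₀ = (1.06471 − 0.83046×3.16125) / 0.16954 = -9.2050
z₀ = exp(-9.2050) = 0.0001005 m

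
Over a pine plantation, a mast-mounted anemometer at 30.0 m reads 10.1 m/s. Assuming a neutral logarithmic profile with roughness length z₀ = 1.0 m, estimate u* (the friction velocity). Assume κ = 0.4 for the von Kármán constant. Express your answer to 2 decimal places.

Log law: V(z) = (u*/κ) · ln(z/z₀) ⇒ u* = κ · V / ln(z/z₀)
u* = 0.4 × 10.1 / ln(30.0/1.0) = 0.4 × 10.1 / 3.4012
   = 4.0400 / 3.4012 = 1.1878 m/s

u* ≈ 1.19 m/s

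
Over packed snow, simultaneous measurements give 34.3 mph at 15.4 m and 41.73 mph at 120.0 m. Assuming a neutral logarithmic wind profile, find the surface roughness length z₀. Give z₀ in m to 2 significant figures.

Log law: V(z) ∝ ln(z/z₀). With r = V₁/V₂ = 34.3/41.73 = 0.82195,
r · ln(z₂/z₀) = ln(z₁/z₀) ⇒ ln z₀ = (ln z₁ − r·ln z₂)/(1 − r)
ln z₀ = (2.73437 − 0.82195×4.78749) / 0.17805 = -6.7437
z₀ = exp(-6.7437) = 0.001178 m

z₀ ≈ 0.0012 m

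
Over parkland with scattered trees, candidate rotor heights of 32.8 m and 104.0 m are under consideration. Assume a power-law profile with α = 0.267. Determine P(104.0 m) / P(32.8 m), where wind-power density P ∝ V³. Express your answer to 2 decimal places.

Speed ratio: V_B/V_A = (z_B/z_A)^α = (104.0/32.8)^0.267 = (3.1707)^0.267 = 1.36085
Power-density ratio: P_B/P_A = (V_B/V_A)³ = (1.36085)³ = 2.52016

2.52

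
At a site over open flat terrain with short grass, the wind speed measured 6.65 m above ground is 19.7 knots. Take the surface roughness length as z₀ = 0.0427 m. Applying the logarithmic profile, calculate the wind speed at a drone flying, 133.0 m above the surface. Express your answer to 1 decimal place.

Log law: V(z) ∝ ln(z/z₀), so V₂/V₁ = ln(z₂/z₀) / ln(z₁/z₀).
ln(133.0/0.0427) = 8.0439, ln(6.65/0.0427) = 5.0482
V₂ = 19.7 × 8.0439/5.0482 = 19.7 × 1.5934 = 31.3906 knots

31.4 knots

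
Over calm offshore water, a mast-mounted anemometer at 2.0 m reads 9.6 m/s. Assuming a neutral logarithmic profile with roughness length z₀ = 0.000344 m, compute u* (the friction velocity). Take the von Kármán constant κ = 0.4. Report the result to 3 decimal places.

u* ≈ 0.443 m/s

Log law: V(z) = (u*/κ) · ln(z/z₀) ⇒ u* = κ · V / ln(z/z₀)
u* = 0.4 × 9.6 / ln(2.0/0.000344) = 0.4 × 9.6 / 8.6680
   = 3.8400 / 8.6680 = 0.4430 m/s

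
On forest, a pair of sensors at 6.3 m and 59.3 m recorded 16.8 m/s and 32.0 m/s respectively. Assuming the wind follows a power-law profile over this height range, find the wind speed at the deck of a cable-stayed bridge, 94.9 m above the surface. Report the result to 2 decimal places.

First find α: α = ln(V₂/V₁)/ln(z₂/z₁) = ln(32.0/16.8)/ln(59.3/6.3) = 0.64436/2.24206 = 0.2874
Extrapolate from 59.3 m to 94.9 m: V₃ = 32.0 × (94.9/59.3)^0.2874 = 32.0 × 1.1447 = 36.6302 m/s

36.63 m/s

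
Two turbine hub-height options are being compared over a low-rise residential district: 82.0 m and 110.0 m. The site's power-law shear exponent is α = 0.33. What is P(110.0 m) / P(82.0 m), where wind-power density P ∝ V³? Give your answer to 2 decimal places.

Speed ratio: V_B/V_A = (z_B/z_A)^α = (110.0/82.0)^0.33 = (1.3415)^0.33 = 1.10180
Power-density ratio: P_B/P_A = (V_B/V_A)³ = (1.10180)³ = 1.33753

1.34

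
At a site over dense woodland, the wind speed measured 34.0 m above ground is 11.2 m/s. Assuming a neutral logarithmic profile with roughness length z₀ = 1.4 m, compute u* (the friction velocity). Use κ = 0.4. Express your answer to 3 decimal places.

u* ≈ 1.404 m/s

Log law: V(z) = (u*/κ) · ln(z/z₀) ⇒ u* = κ · V / ln(z/z₀)
u* = 0.4 × 11.2 / ln(34.0/1.4) = 0.4 × 11.2 / 3.1899
   = 4.4800 / 3.1899 = 1.4044 m/s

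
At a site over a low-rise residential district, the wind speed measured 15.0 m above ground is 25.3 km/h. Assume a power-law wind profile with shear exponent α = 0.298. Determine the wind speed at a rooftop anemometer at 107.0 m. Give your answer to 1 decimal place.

45.4 km/h

Power-law profile: V₂ = V₁ · (z₂/z₁)^α
V₂ = 25.3 × (107.0/15.0)^0.298 = 25.3 × (7.1333)^0.298
    = 25.3 × 1.7959 = 45.4362 km/h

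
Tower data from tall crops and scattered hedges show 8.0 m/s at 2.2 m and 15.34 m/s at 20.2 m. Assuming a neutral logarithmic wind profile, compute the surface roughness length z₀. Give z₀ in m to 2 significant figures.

z₀ ≈ 0.20 m

Log law: V(z) ∝ ln(z/z₀). With r = V₁/V₂ = 8.0/15.34 = 0.52151,
r · ln(z₂/z₀) = ln(z₁/z₀) ⇒ ln z₀ = (ln z₁ − r·ln z₂)/(1 − r)
ln z₀ = (0.78846 − 0.52151×3.00568) / 0.47849 = -1.6281
z₀ = exp(-1.6281) = 0.1963 m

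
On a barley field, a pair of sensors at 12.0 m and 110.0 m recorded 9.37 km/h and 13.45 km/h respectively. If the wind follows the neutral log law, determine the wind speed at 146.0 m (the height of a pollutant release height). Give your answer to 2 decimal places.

13.97 km/h

Log law: V ∝ ln(z/z₀). From the pair, with r = V₁/V₂ = 0.69665,
ln z₀ = (ln z₁ − r·ln z₂)/(1 − r) = (2.4849 − 0.69665×4.7005)/0.30335 = -2.6033 → z₀ = 0.07403 m
V₃ = V₁ · ln(z₃/z₀)/ln(z₁/z₀) = 9.37 × 7.5869/5.0882 = 13.9714 km/h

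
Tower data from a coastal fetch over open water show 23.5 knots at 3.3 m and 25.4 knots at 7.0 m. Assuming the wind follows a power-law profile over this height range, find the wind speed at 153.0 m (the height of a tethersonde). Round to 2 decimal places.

34.94 knots

First find α: α = ln(V₂/V₁)/ln(z₂/z₁) = ln(25.4/23.5)/ln(7.0/3.3) = 0.07775/0.75199 = 0.1034
Extrapolate from 7.0 m to 153.0 m: V₃ = 25.4 × (153.0/7.0)^0.1034 = 25.4 × 1.3756 = 34.9410 knots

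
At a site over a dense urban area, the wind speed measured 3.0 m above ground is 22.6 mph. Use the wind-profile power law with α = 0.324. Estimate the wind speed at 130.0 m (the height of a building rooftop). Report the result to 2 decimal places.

Power-law profile: V₂ = V₁ · (z₂/z₁)^α
V₂ = 22.6 × (130.0/3.0)^0.324 = 22.6 × (43.3333)^0.324
    = 22.6 × 3.3910 = 76.6371 mph

76.64 mph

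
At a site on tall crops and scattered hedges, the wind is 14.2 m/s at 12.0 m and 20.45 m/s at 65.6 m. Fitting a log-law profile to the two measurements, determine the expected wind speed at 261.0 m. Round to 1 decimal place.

25.5 m/s

Log law: V ∝ ln(z/z₀). From the pair, with r = V₁/V₂ = 0.69438,
ln z₀ = (ln z₁ − r·ln z₂)/(1 − r) = (2.4849 − 0.69438×4.1836)/0.30562 = -1.3745 → z₀ = 0.2530 m
V₃ = V₁ · ln(z₃/z₀)/ln(z₁/z₀) = 14.2 × 6.9390/3.8594 = 25.5310 m/s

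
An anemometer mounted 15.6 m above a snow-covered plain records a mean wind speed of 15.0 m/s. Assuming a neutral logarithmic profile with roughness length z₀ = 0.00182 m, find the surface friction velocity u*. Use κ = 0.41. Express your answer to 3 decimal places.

u* ≈ 0.679 m/s

Log law: V(z) = (u*/κ) · ln(z/z₀) ⇒ u* = κ · V / ln(z/z₀)
u* = 0.41 × 15.0 / ln(15.6/0.00182) = 0.41 × 15.0 / 9.0562
   = 6.1500 / 9.0562 = 0.6791 m/s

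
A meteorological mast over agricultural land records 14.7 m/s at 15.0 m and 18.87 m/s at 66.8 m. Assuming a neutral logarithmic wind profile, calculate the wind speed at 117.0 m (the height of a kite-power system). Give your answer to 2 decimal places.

Log law: V ∝ ln(z/z₀). From the pair, with r = V₁/V₂ = 0.77901,
ln z₀ = (ln z₁ − r·ln z₂)/(1 − r) = (2.7081 − 0.77901×4.2017)/0.22099 = -2.5573 → z₀ = 0.07751 m
V₃ = V₁ · ln(z₃/z₀)/ln(z₁/z₀) = 14.7 × 7.3195/5.2654 = 20.4347 m/s

20.43 m/s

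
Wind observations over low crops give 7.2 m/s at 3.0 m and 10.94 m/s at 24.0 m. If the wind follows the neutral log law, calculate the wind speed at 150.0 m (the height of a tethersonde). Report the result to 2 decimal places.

Log law: V ∝ ln(z/z₀). From the pair, with r = V₁/V₂ = 0.65814,
ln z₀ = (ln z₁ − r·ln z₂)/(1 − r) = (1.0986 − 0.65814×3.1781)/0.34186 = -2.9046 → z₀ = 0.05477 m
V₃ = V₁ · ln(z₃/z₀)/ln(z₁/z₀) = 7.2 × 7.9152/4.0032 = 14.2360 m/s

14.24 m/s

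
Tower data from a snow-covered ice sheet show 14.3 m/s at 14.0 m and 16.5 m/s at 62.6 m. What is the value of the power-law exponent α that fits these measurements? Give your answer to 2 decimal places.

α ≈ 0.10

Power law: V₂/V₁ = (z₂/z₁)^α ⇒ α = ln(V₂/V₁) / ln(z₂/z₁)
α = ln(16.5/14.3) / ln(62.6/14.0) = ln(1.1538) / ln(4.4714)
  = 0.14310 / 1.49771 = 0.09555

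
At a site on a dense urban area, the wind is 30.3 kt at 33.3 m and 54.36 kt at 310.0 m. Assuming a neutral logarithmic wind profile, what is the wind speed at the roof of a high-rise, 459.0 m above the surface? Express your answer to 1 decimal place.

Log law: V ∝ ln(z/z₀). From the pair, with r = V₁/V₂ = 0.55740,
ln z₀ = (ln z₁ − r·ln z₂)/(1 − r) = (3.5056 − 0.55740×5.7366)/0.44260 = 0.6959 → z₀ = 2.006 m
V₃ = V₁ · ln(z₃/z₀)/ln(z₁/z₀) = 30.3 × 5.4331/2.8096 = 58.5926 kt

58.6 kt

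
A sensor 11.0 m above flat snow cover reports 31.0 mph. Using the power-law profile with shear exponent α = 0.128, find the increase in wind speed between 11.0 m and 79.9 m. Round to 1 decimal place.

Power law: V₂ = V₁ · (z₂/z₁)^α = 31.0 × (7.2636)^0.128 = 39.9567 mph
ΔV = 39.9567 − 31.0 = 8.9567 mph

9.0 mph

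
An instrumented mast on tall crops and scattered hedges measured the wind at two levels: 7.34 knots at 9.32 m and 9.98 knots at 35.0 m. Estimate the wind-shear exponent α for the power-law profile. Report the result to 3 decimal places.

Power law: V₂/V₁ = (z₂/z₁)^α ⇒ α = ln(V₂/V₁) / ln(z₂/z₁)
α = ln(9.98/7.34) / ln(35.0/9.32) = ln(1.3597) / ln(3.7554)
  = 0.30724 / 1.32319 = 0.23220

α ≈ 0.232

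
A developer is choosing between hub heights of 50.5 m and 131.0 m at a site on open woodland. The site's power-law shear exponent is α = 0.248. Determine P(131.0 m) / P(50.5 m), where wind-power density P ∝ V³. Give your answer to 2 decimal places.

2.03

Speed ratio: V_B/V_A = (z_B/z_A)^α = (131.0/50.5)^0.248 = (2.5941)^0.248 = 1.26668
Power-density ratio: P_B/P_A = (V_B/V_A)³ = (1.26668)³ = 2.03236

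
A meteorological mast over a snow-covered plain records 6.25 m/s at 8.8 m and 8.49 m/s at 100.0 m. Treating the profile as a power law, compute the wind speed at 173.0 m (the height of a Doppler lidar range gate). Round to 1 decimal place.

First find α: α = ln(V₂/V₁)/ln(z₂/z₁) = ln(8.49/6.25)/ln(100.0/8.8) = 0.30631/2.43042 = 0.1260
Extrapolate from 100.0 m to 173.0 m: V₃ = 8.49 × (173.0/100.0)^0.1260 = 8.49 × 1.0715 = 9.0972 m/s

9.1 m/s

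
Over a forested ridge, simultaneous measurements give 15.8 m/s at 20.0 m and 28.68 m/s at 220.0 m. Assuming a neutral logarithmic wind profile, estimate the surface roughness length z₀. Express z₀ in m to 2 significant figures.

z₀ ≈ 1.1 m

Log law: V(z) ∝ ln(z/z₀). With r = V₁/V₂ = 15.8/28.68 = 0.55091,
r · ln(z₂/z₀) = ln(z₁/z₀) ⇒ ln z₀ = (ln z₁ − r·ln z₂)/(1 − r)
ln z₀ = (2.99573 − 0.55091×5.39363) / 0.44909 = 0.0542
z₀ = exp(0.0542) = 1.056 m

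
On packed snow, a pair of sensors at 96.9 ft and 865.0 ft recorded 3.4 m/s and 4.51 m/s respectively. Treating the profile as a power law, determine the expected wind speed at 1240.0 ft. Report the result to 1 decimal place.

4.7 m/s

First find α: α = ln(V₂/V₁)/ln(z₂/z₁) = ln(4.51/3.4)/ln(865.0/96.9) = 0.28252/2.18905 = 0.1291
Extrapolate from 865.0 ft to 1240.0 ft: V₃ = 4.51 × (1240.0/865.0)^0.1291 = 4.51 × 1.0476 = 4.7246 m/s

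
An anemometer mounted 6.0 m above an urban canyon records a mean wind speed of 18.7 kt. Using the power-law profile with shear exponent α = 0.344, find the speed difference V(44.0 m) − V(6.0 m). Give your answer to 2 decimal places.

Power law: V₂ = V₁ · (z₂/z₁)^α = 18.7 × (7.3333)^0.344 = 37.1112 kt
ΔV = 37.1112 − 18.7 = 18.4112 kt

18.41 kt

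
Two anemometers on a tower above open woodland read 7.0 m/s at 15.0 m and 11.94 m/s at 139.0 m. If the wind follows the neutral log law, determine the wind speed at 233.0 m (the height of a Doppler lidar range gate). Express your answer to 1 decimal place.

13.1 m/s

Log law: V ∝ ln(z/z₀). From the pair, with r = V₁/V₂ = 0.58626,
ln z₀ = (ln z₁ − r·ln z₂)/(1 − r) = (2.7081 − 0.58626×4.9345)/0.41374 = -0.4468 → z₀ = 0.6397 m
V₃ = V₁ · ln(z₃/z₀)/ln(z₁/z₀) = 7.0 × 5.8978/3.1549 = 13.0862 m/s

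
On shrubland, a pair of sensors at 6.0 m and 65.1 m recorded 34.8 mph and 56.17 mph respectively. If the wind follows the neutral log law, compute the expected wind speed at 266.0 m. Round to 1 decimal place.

Log law: V ∝ ln(z/z₀). From the pair, with r = V₁/V₂ = 0.61955,
ln z₀ = (ln z₁ − r·ln z₂)/(1 − r) = (1.7918 − 0.61955×4.1759)/0.38045 = -2.0907 → z₀ = 0.1236 m
V₃ = V₁ · ln(z₃/z₀)/ln(z₁/z₀) = 34.8 × 7.6742/3.8825 = 68.7865 mph

68.8 mph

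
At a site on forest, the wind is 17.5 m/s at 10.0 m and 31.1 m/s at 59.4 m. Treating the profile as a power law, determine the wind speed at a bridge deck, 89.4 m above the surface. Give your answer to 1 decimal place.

35.5 m/s

First find α: α = ln(V₂/V₁)/ln(z₂/z₁) = ln(31.1/17.5)/ln(59.4/10.0) = 0.57501/1.78171 = 0.3227
Extrapolate from 59.4 m to 89.4 m: V₃ = 31.1 × (89.4/59.4)^0.3227 = 31.1 × 1.1410 = 35.4863 m/s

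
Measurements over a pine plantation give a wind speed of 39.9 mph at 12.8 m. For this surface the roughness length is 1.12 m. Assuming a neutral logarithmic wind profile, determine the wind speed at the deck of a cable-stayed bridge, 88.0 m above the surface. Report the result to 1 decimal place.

71.5 mph

Log law: V(z) ∝ ln(z/z₀), so V₂/V₁ = ln(z₂/z₀) / ln(z₁/z₀).
ln(88.0/1.12) = 4.3640, ln(12.8/1.12) = 2.4361
V₂ = 39.9 × 4.3640/2.4361 = 39.9 × 1.7914 = 71.4760 mph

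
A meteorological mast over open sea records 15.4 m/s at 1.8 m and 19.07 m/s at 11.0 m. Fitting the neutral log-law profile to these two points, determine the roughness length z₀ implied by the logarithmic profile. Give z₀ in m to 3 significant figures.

z₀ ≈ 0.000905 m

Log law: V(z) ∝ ln(z/z₀). With r = V₁/V₂ = 15.4/19.07 = 0.80755,
r · ln(z₂/z₀) = ln(z₁/z₀) ⇒ ln z₀ = (ln z₁ − r·ln z₂)/(1 − r)
ln z₀ = (0.58779 − 0.80755×2.39790) / 0.19245 = -7.0078
z₀ = exp(-7.0078) = 0.0009048 m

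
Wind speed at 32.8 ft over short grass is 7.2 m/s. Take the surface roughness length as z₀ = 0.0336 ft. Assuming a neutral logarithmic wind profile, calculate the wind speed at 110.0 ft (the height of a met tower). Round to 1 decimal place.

Log law: V(z) ∝ ln(z/z₀), so V₂/V₁ = ln(z₂/z₀) / ln(z₁/z₀).
ln(110.0/0.0336) = 8.0937, ln(32.8/0.0336) = 6.8837
V₂ = 7.2 × 8.0937/6.8837 = 7.2 × 1.1758 = 8.4657 m/s

8.5 m/s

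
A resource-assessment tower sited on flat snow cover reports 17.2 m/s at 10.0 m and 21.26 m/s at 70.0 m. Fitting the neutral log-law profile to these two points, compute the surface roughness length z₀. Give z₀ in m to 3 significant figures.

z₀ ≈ 0.00263 m

Log law: V(z) ∝ ln(z/z₀). With r = V₁/V₂ = 17.2/21.26 = 0.80903,
r · ln(z₂/z₀) = ln(z₁/z₀) ⇒ ln z₀ = (ln z₁ − r·ln z₂)/(1 − r)
ln z₀ = (2.30259 − 0.80903×4.24850) / 0.19097 = -5.9412
z₀ = exp(-5.9412) = 0.002629 m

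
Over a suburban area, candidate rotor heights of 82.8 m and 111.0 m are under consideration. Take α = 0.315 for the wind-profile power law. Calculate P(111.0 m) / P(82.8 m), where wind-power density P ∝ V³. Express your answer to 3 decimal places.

Speed ratio: V_B/V_A = (z_B/z_A)^α = (111.0/82.8)^0.315 = (1.3406)^0.315 = 1.09672
Power-density ratio: P_B/P_A = (V_B/V_A)³ = (1.09672)³ = 1.31914

1.319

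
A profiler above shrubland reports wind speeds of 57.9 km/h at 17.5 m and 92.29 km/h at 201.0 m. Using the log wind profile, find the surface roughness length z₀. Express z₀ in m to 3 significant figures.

z₀ ≈ 0.287 m

Log law: V(z) ∝ ln(z/z₀). With r = V₁/V₂ = 57.9/92.29 = 0.62737,
r · ln(z₂/z₀) = ln(z₁/z₀) ⇒ ln z₀ = (ln z₁ − r·ln z₂)/(1 − r)
ln z₀ = (2.86220 − 0.62737×5.30330) / 0.37263 = -1.2477
z₀ = exp(-1.2477) = 0.2872 m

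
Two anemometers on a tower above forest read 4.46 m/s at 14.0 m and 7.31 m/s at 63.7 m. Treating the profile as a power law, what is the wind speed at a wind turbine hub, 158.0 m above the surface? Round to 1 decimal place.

9.8 m/s

First find α: α = ln(V₂/V₁)/ln(z₂/z₁) = ln(7.31/4.46)/ln(63.7/14.0) = 0.49409/1.51513 = 0.3261
Extrapolate from 63.7 m to 158.0 m: V₃ = 7.31 × (158.0/63.7)^0.3261 = 7.31 × 1.3448 = 9.8304 m/s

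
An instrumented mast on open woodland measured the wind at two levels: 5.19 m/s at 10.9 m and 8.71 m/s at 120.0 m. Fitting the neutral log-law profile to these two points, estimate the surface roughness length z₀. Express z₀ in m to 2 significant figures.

z₀ ≈ 0.32 m

Log law: V(z) ∝ ln(z/z₀). With r = V₁/V₂ = 5.19/8.71 = 0.59587,
r · ln(z₂/z₀) = ln(z₁/z₀) ⇒ ln z₀ = (ln z₁ − r·ln z₂)/(1 − r)
ln z₀ = (2.38876 − 0.59587×4.78749) / 0.40413 = -1.1480
z₀ = exp(-1.1480) = 0.3173 m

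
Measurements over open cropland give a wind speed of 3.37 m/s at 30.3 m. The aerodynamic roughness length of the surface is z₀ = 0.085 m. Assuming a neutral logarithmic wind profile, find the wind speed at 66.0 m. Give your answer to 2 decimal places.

3.82 m/s

Log law: V(z) ∝ ln(z/z₀), so V₂/V₁ = ln(z₂/z₀) / ln(z₁/z₀).
ln(66.0/0.085) = 6.6548, ln(30.3/0.085) = 5.8763
V₂ = 3.37 × 6.6548/5.8763 = 3.37 × 1.1325 = 3.8165 m/s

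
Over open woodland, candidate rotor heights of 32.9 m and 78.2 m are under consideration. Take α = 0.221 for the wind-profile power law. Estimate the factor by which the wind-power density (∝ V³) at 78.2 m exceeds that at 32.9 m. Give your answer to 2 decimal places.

1.78

Speed ratio: V_B/V_A = (z_B/z_A)^α = (78.2/32.9)^0.221 = (2.3769)^0.221 = 1.21087
Power-density ratio: P_B/P_A = (V_B/V_A)³ = (1.21087)³ = 1.77540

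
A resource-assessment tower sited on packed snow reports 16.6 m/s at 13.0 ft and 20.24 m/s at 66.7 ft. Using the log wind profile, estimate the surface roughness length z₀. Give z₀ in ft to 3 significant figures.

z₀ ≈ 0.00750 ft

Log law: V(z) ∝ ln(z/z₀). With r = V₁/V₂ = 16.6/20.24 = 0.82016,
r · ln(z₂/z₀) = ln(z₁/z₀) ⇒ ln z₀ = (ln z₁ − r·ln z₂)/(1 − r)
ln z₀ = (2.56495 − 0.82016×4.20020) / 0.17984 = -4.8925
z₀ = exp(-4.8925) = 0.007502 ft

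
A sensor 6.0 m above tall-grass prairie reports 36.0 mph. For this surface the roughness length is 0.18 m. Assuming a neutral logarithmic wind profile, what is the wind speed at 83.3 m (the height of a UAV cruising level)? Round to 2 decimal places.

63.01 mph

Log law: V(z) ∝ ln(z/z₀), so V₂/V₁ = ln(z₂/z₀) / ln(z₁/z₀).
ln(83.3/0.18) = 6.1372, ln(6.0/0.18) = 3.5066
V₂ = 36.0 × 6.1372/3.5066 = 36.0 × 1.7502 = 63.0079 mph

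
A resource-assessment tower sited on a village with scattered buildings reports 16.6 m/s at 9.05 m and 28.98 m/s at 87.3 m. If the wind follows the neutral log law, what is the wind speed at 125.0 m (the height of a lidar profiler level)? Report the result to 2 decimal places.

30.94 m/s

Log law: V ∝ ln(z/z₀). From the pair, with r = V₁/V₂ = 0.57281,
ln z₀ = (ln z₁ − r·ln z₂)/(1 − r) = (2.2028 − 0.57281×4.4694)/0.42719 = -0.8364 → z₀ = 0.4333 m
V₃ = V₁ · ln(z₃/z₀)/ln(z₁/z₀) = 16.6 × 5.6648/3.0392 = 30.9406 m/s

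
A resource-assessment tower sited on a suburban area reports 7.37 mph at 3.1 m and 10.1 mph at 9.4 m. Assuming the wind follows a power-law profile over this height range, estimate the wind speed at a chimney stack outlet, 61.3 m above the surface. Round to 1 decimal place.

17.2 mph

First find α: α = ln(V₂/V₁)/ln(z₂/z₁) = ln(10.1/7.37)/ln(9.4/3.1) = 0.31512/1.10931 = 0.2841
Extrapolate from 9.4 m to 61.3 m: V₃ = 10.1 × (61.3/9.4)^0.2841 = 10.1 × 1.7034 = 17.2047 mph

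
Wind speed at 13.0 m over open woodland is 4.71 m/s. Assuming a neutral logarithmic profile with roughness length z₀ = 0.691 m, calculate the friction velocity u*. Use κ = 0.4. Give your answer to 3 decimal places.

u* ≈ 0.642 m/s

Log law: V(z) = (u*/κ) · ln(z/z₀) ⇒ u* = κ · V / ln(z/z₀)
u* = 0.4 × 4.71 / ln(13.0/0.691) = 0.4 × 4.71 / 2.9346
   = 1.8840 / 2.9346 = 0.6420 m/s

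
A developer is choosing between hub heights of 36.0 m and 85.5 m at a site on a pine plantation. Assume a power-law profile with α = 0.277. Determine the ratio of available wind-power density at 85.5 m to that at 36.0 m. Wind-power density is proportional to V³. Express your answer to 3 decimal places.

2.052

Speed ratio: V_B/V_A = (z_B/z_A)^α = (85.5/36.0)^0.277 = (2.3750)^0.277 = 1.27075
Power-density ratio: P_B/P_A = (V_B/V_A)³ = (1.27075)³ = 2.05200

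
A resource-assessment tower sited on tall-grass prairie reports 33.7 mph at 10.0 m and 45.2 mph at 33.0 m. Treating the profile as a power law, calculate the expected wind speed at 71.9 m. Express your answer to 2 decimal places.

54.74 mph

First find α: α = ln(V₂/V₁)/ln(z₂/z₁) = ln(45.2/33.7)/ln(33.0/10.0) = 0.29360/1.19392 = 0.2459
Extrapolate from 33.0 m to 71.9 m: V₃ = 45.2 × (71.9/33.0)^0.2459 = 45.2 × 1.2111 = 54.7406 mph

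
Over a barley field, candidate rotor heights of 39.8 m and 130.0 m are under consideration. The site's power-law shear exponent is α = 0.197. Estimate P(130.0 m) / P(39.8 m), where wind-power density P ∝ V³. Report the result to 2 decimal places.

2.01

Speed ratio: V_B/V_A = (z_B/z_A)^α = (130.0/39.8)^0.197 = (3.2663)^0.197 = 1.26261
Power-density ratio: P_B/P_A = (V_B/V_A)³ = (1.26261)³ = 2.01284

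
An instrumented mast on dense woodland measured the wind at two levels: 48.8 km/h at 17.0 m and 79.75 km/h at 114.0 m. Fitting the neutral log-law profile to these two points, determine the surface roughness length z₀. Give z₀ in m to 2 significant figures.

z₀ ≈ 0.85 m

Log law: V(z) ∝ ln(z/z₀). With r = V₁/V₂ = 48.8/79.75 = 0.61191,
r · ln(z₂/z₀) = ln(z₁/z₀) ⇒ ln z₀ = (ln z₁ − r·ln z₂)/(1 − r)
ln z₀ = (2.83321 − 0.61191×4.73620) / 0.38809 = -0.1673
z₀ = exp(-0.1673) = 0.8460 m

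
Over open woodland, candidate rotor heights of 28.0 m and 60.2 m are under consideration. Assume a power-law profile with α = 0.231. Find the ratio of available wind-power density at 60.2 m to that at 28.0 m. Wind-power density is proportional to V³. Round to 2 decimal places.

Speed ratio: V_B/V_A = (z_B/z_A)^α = (60.2/28.0)^0.231 = (2.1500)^0.231 = 1.19342
Power-density ratio: P_B/P_A = (V_B/V_A)³ = (1.19342)³ = 1.69973

1.70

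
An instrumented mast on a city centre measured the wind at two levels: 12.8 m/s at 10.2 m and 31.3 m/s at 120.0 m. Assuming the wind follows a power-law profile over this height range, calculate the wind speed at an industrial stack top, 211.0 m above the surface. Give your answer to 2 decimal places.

38.41 m/s

First find α: α = ln(V₂/V₁)/ln(z₂/z₁) = ln(31.3/12.8)/ln(120.0/10.2) = 0.89417/2.46510 = 0.3627
Extrapolate from 120.0 m to 211.0 m: V₃ = 31.3 × (211.0/120.0)^0.3627 = 31.3 × 1.2272 = 38.4105 m/s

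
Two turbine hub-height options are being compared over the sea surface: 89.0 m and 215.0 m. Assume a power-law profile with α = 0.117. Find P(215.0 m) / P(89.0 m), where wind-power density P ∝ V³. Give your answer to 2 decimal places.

Speed ratio: V_B/V_A = (z_B/z_A)^α = (215.0/89.0)^0.117 = (2.4157)^0.117 = 1.10871
Power-density ratio: P_B/P_A = (V_B/V_A)³ = (1.10871)³ = 1.36286

1.36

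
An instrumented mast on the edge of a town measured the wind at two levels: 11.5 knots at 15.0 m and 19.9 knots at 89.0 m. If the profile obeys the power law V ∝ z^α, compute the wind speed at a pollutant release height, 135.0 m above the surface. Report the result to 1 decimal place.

First find α: α = ln(V₂/V₁)/ln(z₂/z₁) = ln(19.9/11.5)/ln(89.0/15.0) = 0.54837/1.78059 = 0.3080
Extrapolate from 89.0 m to 135.0 m: V₃ = 19.9 × (135.0/89.0)^0.3080 = 19.9 × 1.1369 = 22.6245 knots

22.6 knots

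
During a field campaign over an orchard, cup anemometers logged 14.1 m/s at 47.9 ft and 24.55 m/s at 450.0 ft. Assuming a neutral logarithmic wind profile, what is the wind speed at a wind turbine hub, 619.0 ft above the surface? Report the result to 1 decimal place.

Log law: V ∝ ln(z/z₀). From the pair, with r = V₁/V₂ = 0.57434,
ln z₀ = (ln z₁ − r·ln z₂)/(1 − r) = (3.8691 − 0.57434×6.1092)/0.42566 = 0.8465 → z₀ = 2.332 ft
V₃ = V₁ · ln(z₃/z₀)/ln(z₁/z₀) = 14.1 × 5.5816/3.0226 = 26.0374 m/s

26.0 m/s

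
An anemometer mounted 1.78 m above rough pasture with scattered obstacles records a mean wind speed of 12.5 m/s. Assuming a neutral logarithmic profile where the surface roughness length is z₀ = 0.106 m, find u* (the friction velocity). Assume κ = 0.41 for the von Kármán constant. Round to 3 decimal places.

Log law: V(z) = (u*/κ) · ln(z/z₀) ⇒ u* = κ · V / ln(z/z₀)
u* = 0.41 × 12.5 / ln(1.78/0.106) = 0.41 × 12.5 / 2.8209
   = 5.1250 / 2.8209 = 1.8168 m/s

u* ≈ 1.817 m/s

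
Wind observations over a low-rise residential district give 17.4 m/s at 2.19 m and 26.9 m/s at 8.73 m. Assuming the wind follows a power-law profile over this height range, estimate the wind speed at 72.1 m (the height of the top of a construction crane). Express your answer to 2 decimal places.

52.31 m/s

First find α: α = ln(V₂/V₁)/ln(z₂/z₁) = ln(26.9/17.4)/ln(8.73/2.19) = 0.43566/1.38286 = 0.3150
Extrapolate from 8.73 m to 72.1 m: V₃ = 26.9 × (72.1/8.73)^0.3150 = 26.9 × 1.9448 = 52.3140 m/s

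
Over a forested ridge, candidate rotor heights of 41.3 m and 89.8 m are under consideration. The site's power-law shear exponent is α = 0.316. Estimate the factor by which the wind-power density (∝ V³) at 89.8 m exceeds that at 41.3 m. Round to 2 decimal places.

Speed ratio: V_B/V_A = (z_B/z_A)^α = (89.8/41.3)^0.316 = (2.1743)^0.316 = 1.27819
Power-density ratio: P_B/P_A = (V_B/V_A)³ = (1.27819)³ = 2.08826

2.09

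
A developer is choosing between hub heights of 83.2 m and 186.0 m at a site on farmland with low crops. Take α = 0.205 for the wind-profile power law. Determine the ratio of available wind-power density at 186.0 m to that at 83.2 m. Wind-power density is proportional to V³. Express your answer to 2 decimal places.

Speed ratio: V_B/V_A = (z_B/z_A)^α = (186.0/83.2)^0.205 = (2.2356)^0.205 = 1.17930
Power-density ratio: P_B/P_A = (V_B/V_A)³ = (1.17930)³ = 1.64012

1.64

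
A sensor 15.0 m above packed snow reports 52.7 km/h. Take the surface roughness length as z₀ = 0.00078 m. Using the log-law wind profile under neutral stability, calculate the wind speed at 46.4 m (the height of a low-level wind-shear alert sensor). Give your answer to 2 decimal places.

58.73 km/h

Log law: V(z) ∝ ln(z/z₀), so V₂/V₁ = ln(z₂/z₀) / ln(z₁/z₀).
ln(46.4/0.00078) = 10.9935, ln(15.0/0.00078) = 9.8643
V₂ = 52.7 × 10.9935/9.8643 = 52.7 × 1.1145 = 58.7330 km/h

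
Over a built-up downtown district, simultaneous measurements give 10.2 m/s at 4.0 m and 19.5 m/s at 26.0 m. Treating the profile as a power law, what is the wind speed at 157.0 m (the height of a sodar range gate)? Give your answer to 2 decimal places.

First find α: α = ln(V₂/V₁)/ln(z₂/z₁) = ln(19.5/10.2)/ln(26.0/4.0) = 0.64803/1.87180 = 0.3462
Extrapolate from 26.0 m to 157.0 m: V₃ = 19.5 × (157.0/26.0)^0.3462 = 19.5 × 1.8636 = 36.3408 m/s

36.34 m/s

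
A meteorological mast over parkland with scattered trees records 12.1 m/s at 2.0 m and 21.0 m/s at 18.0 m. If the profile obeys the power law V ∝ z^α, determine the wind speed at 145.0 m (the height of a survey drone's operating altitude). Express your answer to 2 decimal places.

First find α: α = ln(V₂/V₁)/ln(z₂/z₁) = ln(21.0/12.1)/ln(18.0/2.0) = 0.55132/2.19722 = 0.2509
Extrapolate from 18.0 m to 145.0 m: V₃ = 21.0 × (145.0/18.0)^0.2509 = 21.0 × 1.6879 = 35.4464 m/s

35.45 m/s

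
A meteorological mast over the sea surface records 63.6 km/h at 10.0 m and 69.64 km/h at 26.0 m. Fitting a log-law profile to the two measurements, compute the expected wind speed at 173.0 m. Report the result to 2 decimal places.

81.62 km/h

Log law: V ∝ ln(z/z₀). From the pair, with r = V₁/V₂ = 0.91327,
ln z₀ = (ln z₁ − r·ln z₂)/(1 − r) = (2.3026 − 0.91327×3.2581)/0.08673 = -7.7588 → z₀ = 0.0004270 m
V₃ = V₁ · ln(z₃/z₀)/ln(z₁/z₀) = 63.6 × 12.9121/10.0613 = 81.6199 km/h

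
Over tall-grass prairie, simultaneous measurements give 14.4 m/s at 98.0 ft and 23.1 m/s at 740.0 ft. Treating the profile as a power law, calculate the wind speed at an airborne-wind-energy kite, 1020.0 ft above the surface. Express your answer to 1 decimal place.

First find α: α = ln(V₂/V₁)/ln(z₂/z₁) = ln(23.1/14.4)/ln(740.0/98.0) = 0.47260/2.02168 = 0.2338
Extrapolate from 740.0 ft to 1020.0 ft: V₃ = 23.1 × (1020.0/740.0)^0.2338 = 23.1 × 1.0779 = 24.8996 m/s

24.9 m/s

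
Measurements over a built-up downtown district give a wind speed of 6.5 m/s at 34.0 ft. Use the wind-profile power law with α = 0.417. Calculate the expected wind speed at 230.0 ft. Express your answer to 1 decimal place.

Power-law profile: V₂ = V₁ · (z₂/z₁)^α
V₂ = 6.5 × (230.0/34.0)^0.417 = 6.5 × (6.7647)^0.417
    = 6.5 × 2.2193 = 14.4254 m/s

14.4 m/s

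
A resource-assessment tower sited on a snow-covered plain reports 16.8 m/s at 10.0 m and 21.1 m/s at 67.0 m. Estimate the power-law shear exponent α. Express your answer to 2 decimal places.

Power law: V₂/V₁ = (z₂/z₁)^α ⇒ α = ln(V₂/V₁) / ln(z₂/z₁)
α = ln(21.1/16.8) / ln(67.0/10.0) = ln(1.2560) / ln(6.7000)
  = 0.22789 / 1.90211 = 0.11981

α ≈ 0.12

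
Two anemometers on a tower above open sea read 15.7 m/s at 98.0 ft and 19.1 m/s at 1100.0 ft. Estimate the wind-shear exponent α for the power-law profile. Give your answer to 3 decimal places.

Power law: V₂/V₁ = (z₂/z₁)^α ⇒ α = ln(V₂/V₁) / ln(z₂/z₁)
α = ln(19.1/15.7) / ln(1100.0/98.0) = ln(1.2166) / ln(11.2245)
  = 0.19603 / 2.41810 = 0.08107

α ≈ 0.081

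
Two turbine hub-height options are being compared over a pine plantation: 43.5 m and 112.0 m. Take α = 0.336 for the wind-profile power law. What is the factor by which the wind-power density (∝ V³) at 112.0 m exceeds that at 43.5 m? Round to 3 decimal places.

Speed ratio: V_B/V_A = (z_B/z_A)^α = (112.0/43.5)^0.336 = (2.5747)^0.336 = 1.37406
Power-density ratio: P_B/P_A = (V_B/V_A)³ = (1.37406)³ = 2.59427

2.594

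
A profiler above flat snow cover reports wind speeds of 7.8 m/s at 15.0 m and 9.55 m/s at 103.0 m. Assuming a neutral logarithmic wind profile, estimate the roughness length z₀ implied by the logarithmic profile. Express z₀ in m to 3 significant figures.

Log law: V(z) ∝ ln(z/z₀). With r = V₁/V₂ = 7.8/9.55 = 0.81675,
r · ln(z₂/z₀) = ln(z₁/z₀) ⇒ ln z₀ = (ln z₁ − r·ln z₂)/(1 − r)
ln z₀ = (2.70805 − 0.81675×4.63473) / 0.18325 = -5.8794
z₀ = exp(-5.8794) = 0.002796 m

z₀ ≈ 0.00280 m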